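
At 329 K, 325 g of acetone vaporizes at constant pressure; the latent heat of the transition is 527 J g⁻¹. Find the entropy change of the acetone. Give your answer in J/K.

Heat absorbed by the substance: Q = mL = 325 × 527 = 171275 J.
At constant T, ΔS = Q_rev/T = 171275 / 329 = 521 J/K.

ΔS = 521 J/K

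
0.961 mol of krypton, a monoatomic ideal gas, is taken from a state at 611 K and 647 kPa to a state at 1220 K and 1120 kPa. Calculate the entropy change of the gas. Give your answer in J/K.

ΔS = nC_p ln(T₂/T₁) − nR ln(P₂/P₁), with C_p = 5R/2 = 20.79 J mol⁻¹ K⁻¹ for a monoatomic ideal gas.
ΔS = 0.961 × [20.79 × ln(1220/611) − 8.314 × ln(1120/647)] = 9.43 J/K.

ΔS = 9.43 J/K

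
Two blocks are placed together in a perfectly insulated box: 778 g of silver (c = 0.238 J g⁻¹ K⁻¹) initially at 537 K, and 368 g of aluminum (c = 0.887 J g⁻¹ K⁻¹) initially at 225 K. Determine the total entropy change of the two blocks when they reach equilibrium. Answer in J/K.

ΔS_total = 47 J/K

Energy balance: T_f = (m₁c₁T₁ + m₂c₂T₂)/(m₁c₁ + m₂c₂) = 337.93 K.
ΔS₁ = m₁c₁ ln(T_f/T₁) = 185.164 × ln(337.93/537) = -85.76 J/K.
ΔS₂ = m₂c₂ ln(T_f/T₂) = 326.416 × ln(337.93/225) = 132.8 J/K.
ΔS_total = -85.76 + 132.8 = 47 J/K.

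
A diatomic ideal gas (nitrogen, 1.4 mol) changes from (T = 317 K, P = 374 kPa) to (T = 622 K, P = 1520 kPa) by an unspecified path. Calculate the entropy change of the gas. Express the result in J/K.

ΔS = nC_p ln(T₂/T₁) − nR ln(P₂/P₁), with C_p = 7R/2 = 29.1 J mol⁻¹ K⁻¹ for a diatomic ideal gas.
ΔS = 1.4 × [29.1 × ln(622/317) − 8.314 × ln(1520/374)] = 11.1 J/K.

ΔS = 11.1 J/K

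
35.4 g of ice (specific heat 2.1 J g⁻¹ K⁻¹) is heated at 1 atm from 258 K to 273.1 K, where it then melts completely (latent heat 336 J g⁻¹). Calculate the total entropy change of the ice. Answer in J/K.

ΔS = 47.8 J/K

Warming step: ΔS₁ = m c ln(T_tr/T_i) = 35.4 × 2.1 × ln(273.1/258) = 4.228 J/K.
Phase change: ΔS₂ = +mL/T_tr = 35.4 × 336 / 273.1 = 43.55 J/K.
ΔS_total = (4.228) + (43.55) = 47.8 J/K.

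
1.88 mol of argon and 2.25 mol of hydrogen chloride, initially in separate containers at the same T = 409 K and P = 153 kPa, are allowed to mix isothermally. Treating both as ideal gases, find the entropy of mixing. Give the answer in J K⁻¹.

ΔS_mix = 23.7 J/K

Mole fractions: x_A = 1.88/4.13 = 0.455, x_B = 0.545.
ΔS_mix = −R(n_A ln x_A + n_B ln x_B) = −8.314 × (1.88 ln 0.455 + 2.25 ln 0.545) = 23.7 J/K.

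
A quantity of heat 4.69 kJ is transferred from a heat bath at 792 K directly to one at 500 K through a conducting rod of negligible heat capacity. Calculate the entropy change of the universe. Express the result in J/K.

ΔS_total = 3.46 J/K

ΔS_hot = −Q/T_H = −4690/792 = -5.922 J/K and ΔS_cold = +Q/T_C = 4690/500 = 9.38 J/K.
ΔS_total = -5.922 + 9.38 = 3.46 J/K, positive as the second law requires.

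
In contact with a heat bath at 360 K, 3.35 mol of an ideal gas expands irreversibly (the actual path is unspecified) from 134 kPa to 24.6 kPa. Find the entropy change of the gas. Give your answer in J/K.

Entropy is a state function, so ΔS_gas depends only on the end states.
For an isothermal ideal gas ΔS_gas = nR ln(P₁/P₂) = 3.35 × 8.314 × ln(134/24.6) = 47.2 J/K.

ΔS_gas = 47.2 J/K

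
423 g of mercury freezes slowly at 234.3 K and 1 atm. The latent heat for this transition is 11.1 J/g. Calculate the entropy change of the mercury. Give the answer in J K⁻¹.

Heat released by the substance: Q = −mL = −423 × 11.1 = −4695.3 J.
At constant T, ΔS = Q_rev/T = −4695.3 / 234.3 = -20 J/K.

ΔS = -20 J/K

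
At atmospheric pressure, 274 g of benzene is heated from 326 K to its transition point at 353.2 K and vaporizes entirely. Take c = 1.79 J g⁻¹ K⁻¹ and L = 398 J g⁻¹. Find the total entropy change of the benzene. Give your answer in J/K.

Warming step: ΔS₁ = m c ln(T_tr/T_i) = 274 × 1.79 × ln(353.2/326) = 39.3 J/K.
Phase change: ΔS₂ = +mL/T_tr = 274 × 398 / 353.2 = 308.8 J/K.
ΔS_total = (39.3) + (308.8) = 348 J/K.

ΔS = 348 J/K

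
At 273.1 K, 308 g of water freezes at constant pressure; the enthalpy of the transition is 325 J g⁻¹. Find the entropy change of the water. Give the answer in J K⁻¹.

Heat released by the substance: Q = −mL = −308 × 325 = −100100 J.
At constant T, ΔS = Q_rev/T = −100100 / 273.1 = -367 J/K.

ΔS = -367 J/K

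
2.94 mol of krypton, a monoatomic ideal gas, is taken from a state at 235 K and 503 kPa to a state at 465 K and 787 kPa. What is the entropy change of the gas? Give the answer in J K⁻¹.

ΔS = nC_p ln(T₂/T₁) − nR ln(P₂/P₁), with C_p = 5R/2 = 20.79 J mol⁻¹ K⁻¹ for a monoatomic ideal gas.
ΔS = 2.94 × [20.79 × ln(465/235) − 8.314 × ln(787/503)] = 30.8 J/K.

ΔS = 30.8 J/K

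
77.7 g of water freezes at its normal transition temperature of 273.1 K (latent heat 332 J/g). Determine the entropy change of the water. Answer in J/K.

Heat released by the substance: Q = −mL = −77.7 × 332 = −25796.4 J.
At constant T, ΔS = Q_rev/T = −25796.4 / 273.1 = -94.5 J/K.

ΔS = -94.5 J/K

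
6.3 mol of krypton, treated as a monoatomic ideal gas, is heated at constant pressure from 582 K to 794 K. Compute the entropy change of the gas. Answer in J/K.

At constant pressure, ΔS = nC_p ln(T₂/T₁) with C_p = 5R/2 = 20.79 J mol⁻¹ K⁻¹.
ΔS = 6.3 × 20.79 × ln(794/582) = 40.7 J/K.

ΔS = 40.7 J/K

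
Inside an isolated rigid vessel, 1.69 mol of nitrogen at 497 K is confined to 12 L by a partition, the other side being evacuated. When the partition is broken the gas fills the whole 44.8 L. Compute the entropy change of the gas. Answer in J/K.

ΔS_gas = 18.5 J/K

For an ideal gas in free expansion Q = 0 and W = 0, so T is unchanged.
Entropy is a state function; using a reversible isothermal path, ΔS_gas = nR ln(V₂/V₁) = 1.69 × 8.314 × ln(44.8/12) = 18.5 J/K.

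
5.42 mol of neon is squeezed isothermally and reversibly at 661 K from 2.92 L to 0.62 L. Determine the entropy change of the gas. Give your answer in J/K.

ΔS_gas = -69.8 J/K

For an isothermal ideal gas ΔS_gas = nR ln(V₂/V₁) = 5.42 × 8.314 × ln(0.62/2.92) = -69.8 J/K.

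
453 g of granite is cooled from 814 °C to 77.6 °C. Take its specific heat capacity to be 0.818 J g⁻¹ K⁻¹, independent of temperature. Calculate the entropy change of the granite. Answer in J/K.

In kelvin: T₁ = 1087.15 K, T₂ = 350.75 K. ΔS = ∫dQ_rev/T = m c ln(T₂/T₁) = 453 × 0.818 × ln(350.75/1087.15) = -419 J/K.

ΔS = -419 J/K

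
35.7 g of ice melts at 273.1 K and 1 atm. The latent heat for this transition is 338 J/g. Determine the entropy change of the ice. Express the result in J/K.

Heat absorbed by the substance: Q = mL = 35.7 × 338 = 12066.6 J.
At constant T, ΔS = Q_rev/T = 12066.6 / 273.1 = 44.2 J/K.

ΔS = 44.2 J/K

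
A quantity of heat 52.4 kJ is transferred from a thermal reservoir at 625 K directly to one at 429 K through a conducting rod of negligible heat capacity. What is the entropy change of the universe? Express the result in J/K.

ΔS_hot = −Q/T_H = −52400/625 = -83.84 J/K and ΔS_cold = +Q/T_C = 52400/429 = 122.1 J/K.
ΔS_total = -83.84 + 122.1 = 38.3 J/K, positive as the second law requires.

ΔS_total = 38.3 J/K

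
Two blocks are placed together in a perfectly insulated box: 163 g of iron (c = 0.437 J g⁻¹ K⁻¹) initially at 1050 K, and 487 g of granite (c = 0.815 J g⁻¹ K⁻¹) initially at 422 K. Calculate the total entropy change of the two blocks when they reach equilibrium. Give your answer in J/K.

Energy balance: T_f = (m₁c₁T₁ + m₂c₂T₂)/(m₁c₁ + m₂c₂) = 517.56 K.
ΔS₁ = m₁c₁ ln(T_f/T₁) = 71.231 × ln(517.56/1050) = -50.39 J/K.
ΔS₂ = m₂c₂ ln(T_f/T₂) = 396.905 × ln(517.56/422) = 81.01 J/K.
ΔS_total = -50.39 + 81.01 = 30.6 J/K.

ΔS_total = 30.6 J/K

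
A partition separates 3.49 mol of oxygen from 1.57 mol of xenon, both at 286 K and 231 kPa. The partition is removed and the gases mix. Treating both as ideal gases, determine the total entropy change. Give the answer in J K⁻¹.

ΔS_mix = 26.1 J/K

Mole fractions: x_A = 3.49/5.06 = 0.69, x_B = 0.31.
ΔS_mix = −R(n_A ln x_A + n_B ln x_B) = −8.314 × (3.49 ln 0.69 + 1.57 ln 0.31) = 26.1 J/K.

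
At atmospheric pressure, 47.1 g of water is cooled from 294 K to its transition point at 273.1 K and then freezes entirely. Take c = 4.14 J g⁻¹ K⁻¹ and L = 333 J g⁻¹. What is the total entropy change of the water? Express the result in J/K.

ΔS = -71.8 J/K

Cooling step: ΔS₁ = m c ln(T_tr/T_i) = 47.1 × 4.14 × ln(273.1/294) = -14.38 J/K.
Phase change: ΔS₂ = −mL/T_tr = −47.1 × 333 / 273.1 = -57.43 J/K.
ΔS_total = (-14.38) + (-57.43) = -71.8 J/K.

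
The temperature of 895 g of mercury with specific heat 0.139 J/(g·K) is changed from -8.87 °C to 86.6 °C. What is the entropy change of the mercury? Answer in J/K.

ΔS = 38.4 J/K

In kelvin: T₁ = 264.28 K, T₂ = 359.75 K. ΔS = ∫dQ_rev/T = m c ln(T₂/T₁) = 895 × 0.139 × ln(359.75/264.28) = 38.4 J/K.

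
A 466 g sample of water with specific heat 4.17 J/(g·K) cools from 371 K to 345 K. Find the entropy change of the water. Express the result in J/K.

ΔS = -141 J/K

ΔS = ∫dQ_rev/T = m c ln(T₂/T₁) = 466 × 4.17 × ln(345/371) = -141 J/K.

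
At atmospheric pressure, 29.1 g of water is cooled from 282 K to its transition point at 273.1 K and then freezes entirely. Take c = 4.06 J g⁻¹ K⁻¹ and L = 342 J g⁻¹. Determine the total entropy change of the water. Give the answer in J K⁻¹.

Cooling step: ΔS₁ = m c ln(T_tr/T_i) = 29.1 × 4.06 × ln(273.1/282) = -3.789 J/K.
Phase change: ΔS₂ = −mL/T_tr = −29.1 × 342 / 273.1 = -36.44 J/K.
ΔS_total = (-3.789) + (-36.44) = -40.2 J/K.

ΔS = -40.2 J/K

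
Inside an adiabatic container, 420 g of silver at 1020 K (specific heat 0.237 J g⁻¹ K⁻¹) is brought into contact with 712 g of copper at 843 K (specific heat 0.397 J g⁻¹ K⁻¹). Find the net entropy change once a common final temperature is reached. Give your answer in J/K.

Energy balance: T_f = (m₁c₁T₁ + m₂c₂T₂)/(m₁c₁ + m₂c₂) = 889.1 K.
ΔS₁ = m₁c₁ ln(T_f/T₁) = 99.54 × ln(889.1/1020) = -13.67 J/K.
ΔS₂ = m₂c₂ ln(T_f/T₂) = 282.664 × ln(889.1/843) = 15.05 J/K.
ΔS_total = -13.67 + 15.05 = 1.38 J/K.

ΔS_total = 1.38 J/K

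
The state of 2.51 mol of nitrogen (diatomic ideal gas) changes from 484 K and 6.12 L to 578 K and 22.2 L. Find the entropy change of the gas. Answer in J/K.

Entropy is a state function: ΔS = nC_V ln(T₂/T₁) + nR ln(V₂/V₁), with C_V = 5R/2 = 20.79 J mol⁻¹ K⁻¹ for a diatomic ideal gas.
ΔS = 2.51 × [20.79 × ln(578/484) + 8.314 × ln(22.2/6.12)] = 36.1 J/K.

ΔS = 36.1 J/K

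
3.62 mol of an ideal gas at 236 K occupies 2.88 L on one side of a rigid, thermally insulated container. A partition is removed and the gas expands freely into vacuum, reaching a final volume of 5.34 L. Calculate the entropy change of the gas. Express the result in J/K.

For an ideal gas in free expansion Q = 0 and W = 0, so T is unchanged.
Entropy is a state function; using a reversible isothermal path, ΔS_gas = nR ln(V₂/V₁) = 3.62 × 8.314 × ln(5.34/2.88) = 18.6 J/K.

ΔS_gas = 18.6 J/K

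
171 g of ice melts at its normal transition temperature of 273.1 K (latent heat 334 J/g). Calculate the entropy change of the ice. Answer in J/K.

Heat absorbed by the substance: Q = mL = 171 × 334 = 57114 J.
At constant T, ΔS = Q_rev/T = 57114 / 273.1 = 209 J/K.

ΔS = 209 J/K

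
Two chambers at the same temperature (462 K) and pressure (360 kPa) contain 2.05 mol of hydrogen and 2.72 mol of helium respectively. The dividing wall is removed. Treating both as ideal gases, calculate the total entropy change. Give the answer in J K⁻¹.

Mole fractions: x_A = 2.05/4.77 = 0.43, x_B = 0.57.
ΔS_mix = −R(n_A ln x_A + n_B ln x_B) = −8.314 × (2.05 ln 0.43 + 2.72 ln 0.57) = 27.1 J/K.

ΔS_mix = 27.1 J/K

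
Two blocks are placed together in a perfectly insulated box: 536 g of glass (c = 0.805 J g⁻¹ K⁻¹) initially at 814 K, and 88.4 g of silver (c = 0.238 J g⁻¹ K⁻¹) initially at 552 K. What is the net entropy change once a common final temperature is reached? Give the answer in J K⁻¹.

ΔS_total = 1.35 J/K

Energy balance: T_f = (m₁c₁T₁ + m₂c₂T₂)/(m₁c₁ + m₂c₂) = 801.82 K.
ΔS₁ = m₁c₁ ln(T_f/T₁) = 431.48 × ln(801.82/814) = -6.506 J/K.
ΔS₂ = m₂c₂ ln(T_f/T₂) = 21.0392 × ln(801.82/552) = 7.855 J/K.
ΔS_total = -6.506 + 7.855 = 1.35 J/K.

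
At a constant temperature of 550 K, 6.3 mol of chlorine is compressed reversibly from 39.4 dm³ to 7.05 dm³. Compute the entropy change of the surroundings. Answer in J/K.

For an isothermal ideal gas ΔS_gas = nR ln(V₂/V₁) = 6.3 × 8.314 × ln(7.05/39.4) = -90.1 J/K.
The process is reversible, so ΔS_surr = −ΔS_gas = 90.1 J/K and ΔS_universe = 0.

ΔS_surr = 90.1 J/K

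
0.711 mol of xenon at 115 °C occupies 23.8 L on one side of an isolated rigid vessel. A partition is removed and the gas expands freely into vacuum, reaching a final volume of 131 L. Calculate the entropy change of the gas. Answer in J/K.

ΔS_gas = 10.1 J/K

For an ideal gas in free expansion Q = 0 and W = 0, so T is unchanged.
Entropy is a state function; using a reversible isothermal path, ΔS_gas = nR ln(V₂/V₁) = 0.711 × 8.314 × ln(131/23.8) = 10.1 J/K.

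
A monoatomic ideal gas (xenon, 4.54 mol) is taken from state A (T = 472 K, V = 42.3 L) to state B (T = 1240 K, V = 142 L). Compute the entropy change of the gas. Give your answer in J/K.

ΔS = 100 J/K

Entropy is a state function: ΔS = nC_V ln(T₂/T₁) + nR ln(V₂/V₁), with C_V = 3R/2 = 12.47 J mol⁻¹ K⁻¹ for a monoatomic ideal gas.
ΔS = 4.54 × [12.47 × ln(1240/472) + 8.314 × ln(142/42.3)] = 100 J/K.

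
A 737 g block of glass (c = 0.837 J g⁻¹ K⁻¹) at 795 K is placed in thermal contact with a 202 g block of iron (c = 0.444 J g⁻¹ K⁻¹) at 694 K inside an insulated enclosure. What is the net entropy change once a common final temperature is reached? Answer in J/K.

Energy balance: T_f = (m₁c₁T₁ + m₂c₂T₂)/(m₁c₁ + m₂c₂) = 782.18 K.
ΔS₁ = m₁c₁ ln(T_f/T₁) = 616.869 × ln(782.18/795) = -10.029 J/K.
ΔS₂ = m₂c₂ ln(T_f/T₂) = 89.688 × ln(782.18/694) = 10.728 J/K.
ΔS_total = -10.029 + 10.728 = 0.699 J/K.

ΔS_total = 0.699 J/K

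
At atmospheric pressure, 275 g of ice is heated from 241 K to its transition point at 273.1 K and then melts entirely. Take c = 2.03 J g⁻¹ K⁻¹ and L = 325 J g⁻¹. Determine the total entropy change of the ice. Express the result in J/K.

Warming step: ΔS₁ = m c ln(T_tr/T_i) = 275 × 2.03 × ln(273.1/241) = 69.8 J/K.
Phase change: ΔS₂ = +mL/T_tr = 275 × 325 / 273.1 = 327.3 J/K.
ΔS_total = (69.8) + (327.3) = 397 J/K.

ΔS = 397 J/K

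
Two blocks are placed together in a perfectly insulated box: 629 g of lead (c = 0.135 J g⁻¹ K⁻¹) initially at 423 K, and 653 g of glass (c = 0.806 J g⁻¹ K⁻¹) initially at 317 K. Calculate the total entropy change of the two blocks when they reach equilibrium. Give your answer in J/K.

Energy balance: T_f = (m₁c₁T₁ + m₂c₂T₂)/(m₁c₁ + m₂c₂) = 331.73 K.
ΔS₁ = m₁c₁ ln(T_f/T₁) = 84.915 × ln(331.73/423) = -20.64 J/K.
ΔS₂ = m₂c₂ ln(T_f/T₂) = 526.318 × ln(331.73/317) = 23.9 J/K.
ΔS_total = -20.64 + 23.9 = 3.26 J/K.

ΔS_total = 3.26 J/K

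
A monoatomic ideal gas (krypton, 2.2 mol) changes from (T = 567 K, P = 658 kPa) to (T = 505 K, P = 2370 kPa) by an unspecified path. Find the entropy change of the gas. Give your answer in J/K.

ΔS = nC_p ln(T₂/T₁) − nR ln(P₂/P₁), with C_p = 5R/2 = 20.79 J mol⁻¹ K⁻¹ for a monoatomic ideal gas.
ΔS = 2.2 × [20.79 × ln(505/567) − 8.314 × ln(2370/658)] = -28.7 J/K.

ΔS = -28.7 J/K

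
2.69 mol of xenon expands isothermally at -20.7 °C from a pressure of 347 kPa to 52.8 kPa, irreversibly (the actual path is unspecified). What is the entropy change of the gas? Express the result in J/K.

ΔS_gas = 42.1 J/K

Entropy is a state function, so ΔS_gas depends only on the end states.
For an isothermal ideal gas ΔS_gas = nR ln(P₁/P₂) = 2.69 × 8.314 × ln(347/52.8) = 42.1 J/K.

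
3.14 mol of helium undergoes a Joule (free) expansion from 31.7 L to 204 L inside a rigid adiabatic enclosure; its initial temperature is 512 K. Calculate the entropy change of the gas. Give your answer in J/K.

ΔS_gas = 48.6 J/K

For an ideal gas in free expansion Q = 0 and W = 0, so T is unchanged.
Entropy is a state function; using a reversible isothermal path, ΔS_gas = nR ln(V₂/V₁) = 3.14 × 8.314 × ln(204/31.7) = 48.6 J/K.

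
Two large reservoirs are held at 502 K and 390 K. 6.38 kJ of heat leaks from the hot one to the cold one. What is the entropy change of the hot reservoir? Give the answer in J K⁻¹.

The hot reservoir loses heat Q, so ΔS_hot = −Q/T_H = −6380/502 = -12.7 J/K.

ΔS_hot = -12.7 J/K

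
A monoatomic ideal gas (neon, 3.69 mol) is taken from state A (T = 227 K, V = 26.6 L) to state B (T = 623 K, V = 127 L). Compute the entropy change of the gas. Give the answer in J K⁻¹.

Entropy is a state function: ΔS = nC_V ln(T₂/T₁) + nR ln(V₂/V₁), with C_V = 3R/2 = 12.47 J mol⁻¹ K⁻¹ for a monoatomic ideal gas.
ΔS = 3.69 × [12.47 × ln(623/227) + 8.314 × ln(127/26.6)] = 94.4 J/K.

ΔS = 94.4 J/K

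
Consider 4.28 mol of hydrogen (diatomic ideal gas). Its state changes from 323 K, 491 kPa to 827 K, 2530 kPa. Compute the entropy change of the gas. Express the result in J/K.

ΔS = 58.7 J/K

ΔS = nC_p ln(T₂/T₁) − nR ln(P₂/P₁), with C_p = 7R/2 = 29.1 J mol⁻¹ K⁻¹ for a diatomic ideal gas.
ΔS = 4.28 × [29.1 × ln(827/323) − 8.314 × ln(2530/491)] = 58.7 J/K.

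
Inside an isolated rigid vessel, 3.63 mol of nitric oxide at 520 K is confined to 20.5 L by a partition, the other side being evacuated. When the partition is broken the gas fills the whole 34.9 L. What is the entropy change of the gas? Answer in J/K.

ΔS_gas = 16.1 J/K

For an ideal gas in free expansion Q = 0 and W = 0, so T is unchanged.
Entropy is a state function; using a reversible isothermal path, ΔS_gas = nR ln(V₂/V₁) = 3.63 × 8.314 × ln(34.9/20.5) = 16.1 J/K.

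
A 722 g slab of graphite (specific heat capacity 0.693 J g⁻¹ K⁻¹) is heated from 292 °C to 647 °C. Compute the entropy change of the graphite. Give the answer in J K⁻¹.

ΔS = 244 J/K

In kelvin: T₁ = 565.15 K, T₂ = 920.15 K. ΔS = ∫dQ_rev/T = m c ln(T₂/T₁) = 722 × 0.693 × ln(920.15/565.15) = 244 J/K.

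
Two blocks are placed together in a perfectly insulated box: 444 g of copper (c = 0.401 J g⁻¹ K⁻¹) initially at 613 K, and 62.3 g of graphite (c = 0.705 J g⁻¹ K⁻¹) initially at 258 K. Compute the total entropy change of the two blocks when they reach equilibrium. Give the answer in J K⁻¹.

ΔS_total = 11 J/K

Energy balance: T_f = (m₁c₁T₁ + m₂c₂T₂)/(m₁c₁ + m₂c₂) = 542.75 K.
ΔS₁ = m₁c₁ ln(T_f/T₁) = 178.044 × ln(542.75/613) = -21.67 J/K.
ΔS₂ = m₂c₂ ln(T_f/T₂) = 43.9215 × ln(542.75/258) = 32.66 J/K.
ΔS_total = -21.67 + 32.66 = 11 J/K.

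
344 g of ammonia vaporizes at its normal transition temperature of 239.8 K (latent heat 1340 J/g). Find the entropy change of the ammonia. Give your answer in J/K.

ΔS = 1920 J/K

Heat absorbed by the substance: Q = mL = 344 × 1340 = 460960 J.
At constant T, ΔS = Q_rev/T = 460960 / 239.8 = 1920 J/K.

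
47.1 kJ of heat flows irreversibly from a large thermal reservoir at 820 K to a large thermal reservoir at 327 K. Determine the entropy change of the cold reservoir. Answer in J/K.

ΔS_cold = 144 J/K

The cold reservoir gains heat Q, so ΔS_cold = +Q/T_C = 47100/327 = 144 J/K.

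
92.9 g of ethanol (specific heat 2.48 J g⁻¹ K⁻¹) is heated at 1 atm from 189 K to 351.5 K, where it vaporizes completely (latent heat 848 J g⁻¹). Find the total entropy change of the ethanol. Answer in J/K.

ΔS = 367 J/K

Warming step: ΔS₁ = m c ln(T_tr/T_i) = 92.9 × 2.48 × ln(351.5/189) = 142.9 J/K.
Phase change: ΔS₂ = +mL/T_tr = 92.9 × 848 / 351.5 = 224.1 J/K.
ΔS_total = (142.9) + (224.1) = 367 J/K.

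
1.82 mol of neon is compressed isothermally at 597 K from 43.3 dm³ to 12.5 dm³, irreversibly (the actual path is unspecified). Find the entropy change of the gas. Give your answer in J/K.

Entropy is a state function, so ΔS_gas depends only on the end states.
For an isothermal ideal gas ΔS_gas = nR ln(V₂/V₁) = 1.82 × 8.314 × ln(12.5/43.3) = -18.8 J/K.

ΔS_gas = -18.8 J/K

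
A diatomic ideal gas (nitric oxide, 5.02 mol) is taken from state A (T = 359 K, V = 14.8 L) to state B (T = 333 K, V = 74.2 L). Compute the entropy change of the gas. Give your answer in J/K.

Entropy is a state function: ΔS = nC_V ln(T₂/T₁) + nR ln(V₂/V₁), with C_V = 5R/2 = 20.79 J mol⁻¹ K⁻¹ for a diatomic ideal gas.
ΔS = 5.02 × [20.79 × ln(333/359) + 8.314 × ln(74.2/14.8)] = 59.4 J/K.

ΔS = 59.4 J/K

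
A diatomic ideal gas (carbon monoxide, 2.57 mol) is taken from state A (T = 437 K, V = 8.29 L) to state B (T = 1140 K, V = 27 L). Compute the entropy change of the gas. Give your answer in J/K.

ΔS = 76.4 J/K

Entropy is a state function: ΔS = nC_V ln(T₂/T₁) + nR ln(V₂/V₁), with C_V = 5R/2 = 20.79 J mol⁻¹ K⁻¹ for a diatomic ideal gas.
ΔS = 2.57 × [20.79 × ln(1140/437) + 8.314 × ln(27/8.29)] = 76.4 J/K.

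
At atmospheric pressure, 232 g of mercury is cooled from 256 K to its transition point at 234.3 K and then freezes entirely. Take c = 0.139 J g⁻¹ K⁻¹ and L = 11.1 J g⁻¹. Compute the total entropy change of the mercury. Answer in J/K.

Cooling step: ΔS₁ = m c ln(T_tr/T_i) = 232 × 0.139 × ln(234.3/256) = -2.856 J/K.
Phase change: ΔS₂ = −mL/T_tr = −232 × 11.1 / 234.3 = -10.99 J/K.
ΔS_total = (-2.856) + (-10.99) = -13.8 J/K.

ΔS = -13.8 J/K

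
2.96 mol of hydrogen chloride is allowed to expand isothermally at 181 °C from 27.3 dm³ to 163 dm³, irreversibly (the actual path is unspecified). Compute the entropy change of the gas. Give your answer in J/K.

Entropy is a state function, so ΔS_gas depends only on the end states.
For an isothermal ideal gas ΔS_gas = nR ln(V₂/V₁) = 2.96 × 8.314 × ln(163/27.3) = 44 J/K.

ΔS_gas = 44 J/K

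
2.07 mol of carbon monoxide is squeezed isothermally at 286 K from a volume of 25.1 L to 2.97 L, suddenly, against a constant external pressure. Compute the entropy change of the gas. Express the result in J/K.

ΔS_gas = -36.7 J/K

Entropy is a state function, so ΔS_gas depends only on the end states.
For an isothermal ideal gas ΔS_gas = nR ln(V₂/V₁) = 2.07 × 8.314 × ln(2.97/25.1) = -36.7 J/K.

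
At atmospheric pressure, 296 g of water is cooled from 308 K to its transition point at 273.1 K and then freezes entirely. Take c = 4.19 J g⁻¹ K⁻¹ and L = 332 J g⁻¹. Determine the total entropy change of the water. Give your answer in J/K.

Cooling step: ΔS₁ = m c ln(T_tr/T_i) = 296 × 4.19 × ln(273.1/308) = -149.2 J/K.
Phase change: ΔS₂ = −mL/T_tr = −296 × 332 / 273.1 = -359.8 J/K.
ΔS_total = (-149.2) + (-359.8) = -509 J/K.

ΔS = -509 J/K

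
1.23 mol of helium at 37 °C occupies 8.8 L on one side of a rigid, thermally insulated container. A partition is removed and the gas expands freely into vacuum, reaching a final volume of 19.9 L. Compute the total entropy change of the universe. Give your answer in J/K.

No heat is exchanged and no work is done, so the ideal-gas temperature stays constant.
Entropy is a state function; using a reversible isothermal path, ΔS_gas = nR ln(V₂/V₁) = 1.23 × 8.314 × ln(19.9/8.8) = 8.34 J/K.
The insulated surroundings exchange no heat, so ΔS_surr = 0 and ΔS_universe = ΔS_gas.

ΔS_universe = 8.34 J/K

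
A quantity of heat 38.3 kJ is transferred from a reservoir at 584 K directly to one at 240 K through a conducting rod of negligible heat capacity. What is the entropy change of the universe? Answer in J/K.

ΔS_total = 94 J/K

ΔS_hot = −Q/T_H = −38300/584 = -65.58 J/K and ΔS_cold = +Q/T_C = 38300/240 = 159.6 J/K.
ΔS_total = -65.58 + 159.6 = 94 J/K, positive as the second law requires.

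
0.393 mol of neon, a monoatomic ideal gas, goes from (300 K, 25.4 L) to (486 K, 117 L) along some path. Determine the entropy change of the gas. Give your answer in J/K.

Entropy is a state function: ΔS = nC_V ln(T₂/T₁) + nR ln(V₂/V₁), with C_V = 3R/2 = 12.47 J mol⁻¹ K⁻¹ for a monoatomic ideal gas.
ΔS = 0.393 × [12.47 × ln(486/300) + 8.314 × ln(117/25.4)] = 7.36 J/K.

ΔS = 7.36 J/K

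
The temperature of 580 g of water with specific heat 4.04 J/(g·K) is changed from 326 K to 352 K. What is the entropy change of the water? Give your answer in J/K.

ΔS = ∫dQ_rev/T = m c ln(T₂/T₁) = 580 × 4.04 × ln(352/326) = 180 J/K.

ΔS = 180 J/K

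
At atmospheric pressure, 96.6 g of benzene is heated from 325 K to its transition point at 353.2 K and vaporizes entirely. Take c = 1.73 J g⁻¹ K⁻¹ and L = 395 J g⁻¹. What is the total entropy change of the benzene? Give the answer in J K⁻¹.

Warming step: ΔS₁ = m c ln(T_tr/T_i) = 96.6 × 1.73 × ln(353.2/325) = 13.91 J/K.
Phase change: ΔS₂ = +mL/T_tr = 96.6 × 395 / 353.2 = 108 J/K.
ΔS_total = (13.91) + (108) = 122 J/K.

ΔS = 122 J/K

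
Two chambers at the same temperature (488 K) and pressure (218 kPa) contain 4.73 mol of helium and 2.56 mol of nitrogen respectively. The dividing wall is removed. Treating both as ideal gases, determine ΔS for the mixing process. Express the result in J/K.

ΔS_mix = 39.3 J/K

Mole fractions: x_A = 4.73/7.29 = 0.649, x_B = 0.351.
ΔS_mix = −R(n_A ln x_A + n_B ln x_B) = −8.314 × (4.73 ln 0.649 + 2.56 ln 0.351) = 39.3 J/K.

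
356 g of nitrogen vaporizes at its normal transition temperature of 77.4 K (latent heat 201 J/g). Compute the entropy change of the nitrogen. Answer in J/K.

ΔS = 924 J/K

Heat absorbed by the substance: Q = mL = 356 × 201 = 71556 J.
At constant T, ΔS = Q_rev/T = 71556 / 77.4 = 924 J/K.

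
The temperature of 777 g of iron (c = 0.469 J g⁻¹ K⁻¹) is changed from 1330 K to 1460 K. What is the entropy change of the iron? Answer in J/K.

ΔS = ∫dQ_rev/T = m c ln(T₂/T₁) = 777 × 0.469 × ln(1460/1330) = 34 J/K.

ΔS = 34 J/K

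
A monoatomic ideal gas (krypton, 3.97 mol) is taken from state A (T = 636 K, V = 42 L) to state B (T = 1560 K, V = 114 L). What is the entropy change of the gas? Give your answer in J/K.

Entropy is a state function: ΔS = nC_V ln(T₂/T₁) + nR ln(V₂/V₁), with C_V = 3R/2 = 12.47 J mol⁻¹ K⁻¹ for a monoatomic ideal gas.
ΔS = 3.97 × [12.47 × ln(1560/636) + 8.314 × ln(114/42)] = 77.4 J/K.

ΔS = 77.4 J/K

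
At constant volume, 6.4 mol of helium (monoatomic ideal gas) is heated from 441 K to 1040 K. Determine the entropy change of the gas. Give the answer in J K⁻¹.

ΔS = 68.5 J/K

At constant volume, ΔS = nC_V ln(T₂/T₁) with C_V = 3R/2 = 12.47 J mol⁻¹ K⁻¹.
ΔS = 6.4 × 12.47 × ln(1040/441) = 68.5 J/K.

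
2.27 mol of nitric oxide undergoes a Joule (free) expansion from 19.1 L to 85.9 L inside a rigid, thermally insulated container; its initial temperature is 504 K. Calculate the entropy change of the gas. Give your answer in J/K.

ΔS_gas = 28.4 J/K

For an ideal gas in free expansion Q = 0 and W = 0, so T is unchanged.
Entropy is a state function; using a reversible isothermal path, ΔS_gas = nR ln(V₂/V₁) = 2.27 × 8.314 × ln(85.9/19.1) = 28.4 J/K.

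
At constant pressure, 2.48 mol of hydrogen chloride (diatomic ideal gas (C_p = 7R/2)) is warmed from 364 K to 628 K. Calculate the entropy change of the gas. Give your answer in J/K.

At constant pressure, ΔS = nC_p ln(T₂/T₁) with C_p = 7R/2 = 29.1 J mol⁻¹ K⁻¹.
ΔS = 2.48 × 29.1 × ln(628/364) = 39.4 J/K.

ΔS = 39.4 J/K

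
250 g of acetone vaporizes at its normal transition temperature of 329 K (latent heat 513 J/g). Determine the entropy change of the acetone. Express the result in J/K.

Heat absorbed by the substance: Q = mL = 250 × 513 = 128250 J.
At constant T, ΔS = Q_rev/T = 128250 / 329 = 390 J/K.

ΔS = 390 J/K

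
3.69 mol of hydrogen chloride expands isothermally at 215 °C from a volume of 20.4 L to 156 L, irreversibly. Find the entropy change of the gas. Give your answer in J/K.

ΔS_gas = 62.4 J/K

Entropy is a state function, so ΔS_gas depends only on the end states.
For an isothermal ideal gas ΔS_gas = nR ln(V₂/V₁) = 3.69 × 8.314 × ln(156/20.4) = 62.4 J/K.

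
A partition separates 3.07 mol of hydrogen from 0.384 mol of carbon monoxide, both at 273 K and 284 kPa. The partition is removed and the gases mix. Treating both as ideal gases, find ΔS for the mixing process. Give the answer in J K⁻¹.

ΔS_mix = 10 J/K

Mole fractions: x_A = 3.07/3.45 = 0.889, x_B = 0.111.
ΔS_mix = −R(n_A ln x_A + n_B ln x_B) = −8.314 × (3.07 ln 0.889 + 0.384 ln 0.111) = 10 J/K.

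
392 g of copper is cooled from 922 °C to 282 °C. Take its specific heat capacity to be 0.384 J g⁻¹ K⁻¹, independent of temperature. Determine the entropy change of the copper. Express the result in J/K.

In kelvin: T₁ = 1195.15 K, T₂ = 555.15 K. ΔS = ∫dQ_rev/T = m c ln(T₂/T₁) = 392 × 0.384 × ln(555.15/1195.15) = -115 J/K.

ΔS = -115 J/K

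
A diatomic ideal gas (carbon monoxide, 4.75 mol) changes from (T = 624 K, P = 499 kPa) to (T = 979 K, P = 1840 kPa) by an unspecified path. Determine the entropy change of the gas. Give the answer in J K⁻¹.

ΔS = 10.7 J/K

ΔS = nC_p ln(T₂/T₁) − nR ln(P₂/P₁), with C_p = 7R/2 = 29.1 J mol⁻¹ K⁻¹ for a diatomic ideal gas.
ΔS = 4.75 × [29.1 × ln(979/624) − 8.314 × ln(1840/499)] = 10.7 J/K.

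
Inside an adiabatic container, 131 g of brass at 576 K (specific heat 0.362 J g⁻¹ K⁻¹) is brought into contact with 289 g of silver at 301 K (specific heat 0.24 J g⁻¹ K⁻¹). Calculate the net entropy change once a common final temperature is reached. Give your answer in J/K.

ΔS_total = 6.07 J/K

Energy balance: T_f = (m₁c₁T₁ + m₂c₂T₂)/(m₁c₁ + m₂c₂) = 412.67 K.
ΔS₁ = m₁c₁ ln(T_f/T₁) = 47.422 × ln(412.67/576) = -15.813 J/K.
ΔS₂ = m₂c₂ ln(T_f/T₂) = 69.36 × ln(412.67/301) = 21.886 J/K.
ΔS_total = -15.813 + 21.886 = 6.07 J/K.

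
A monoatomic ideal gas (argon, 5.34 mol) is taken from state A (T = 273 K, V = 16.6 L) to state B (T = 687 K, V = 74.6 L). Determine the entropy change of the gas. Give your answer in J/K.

Entropy is a state function: ΔS = nC_V ln(T₂/T₁) + nR ln(V₂/V₁), with C_V = 3R/2 = 12.47 J mol⁻¹ K⁻¹ for a monoatomic ideal gas.
ΔS = 5.34 × [12.47 × ln(687/273) + 8.314 × ln(74.6/16.6)] = 128 J/K.

ΔS = 128 J/K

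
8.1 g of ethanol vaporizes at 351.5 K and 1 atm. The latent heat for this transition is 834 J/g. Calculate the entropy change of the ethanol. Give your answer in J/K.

ΔS = 19.2 J/K

Heat absorbed by the substance: Q = mL = 8.1 × 834 = 6755.4 J.
At constant T, ΔS = Q_rev/T = 6755.4 / 351.5 = 19.2 J/K.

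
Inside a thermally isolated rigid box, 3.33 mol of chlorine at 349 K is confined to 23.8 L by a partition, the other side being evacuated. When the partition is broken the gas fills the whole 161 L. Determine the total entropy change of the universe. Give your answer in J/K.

No heat is exchanged and no work is done, so the ideal-gas temperature stays constant.
Entropy is a state function; using a reversible isothermal path, ΔS_gas = nR ln(V₂/V₁) = 3.33 × 8.314 × ln(161/23.8) = 52.9 J/K.
The insulated surroundings exchange no heat, so ΔS_surr = 0 and ΔS_universe = ΔS_gas.

ΔS_universe = 52.9 J/K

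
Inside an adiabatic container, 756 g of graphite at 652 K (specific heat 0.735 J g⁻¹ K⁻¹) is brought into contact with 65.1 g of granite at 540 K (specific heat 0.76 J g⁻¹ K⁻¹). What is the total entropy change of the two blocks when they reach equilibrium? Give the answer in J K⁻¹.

ΔS_total = 0.766 J/K

Energy balance: T_f = (m₁c₁T₁ + m₂c₂T₂)/(m₁c₁ + m₂c₂) = 642.84 K.
ΔS₁ = m₁c₁ ln(T_f/T₁) = 555.66 × ln(642.84/652) = -7.859 J/K.
ΔS₂ = m₂c₂ ln(T_f/T₂) = 49.476 × ln(642.84/540) = 8.625 J/K.
ΔS_total = -7.859 + 8.625 = 0.766 J/K.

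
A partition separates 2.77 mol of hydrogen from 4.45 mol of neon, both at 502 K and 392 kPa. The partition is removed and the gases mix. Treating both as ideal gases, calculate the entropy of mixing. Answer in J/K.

ΔS_mix = 40 J/K

Mole fractions: x_A = 2.77/7.22 = 0.384, x_B = 0.616.
ΔS_mix = −R(n_A ln x_A + n_B ln x_B) = −8.314 × (2.77 ln 0.384 + 4.45 ln 0.616) = 40 J/K.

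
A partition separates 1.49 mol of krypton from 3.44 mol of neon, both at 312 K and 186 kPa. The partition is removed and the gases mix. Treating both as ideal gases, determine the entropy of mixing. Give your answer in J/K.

ΔS_mix = 25.1 J/K

Mole fractions: x_A = 1.49/4.93 = 0.302, x_B = 0.698.
ΔS_mix = −R(n_A ln x_A + n_B ln x_B) = −8.314 × (1.49 ln 0.302 + 3.44 ln 0.698) = 25.1 J/K.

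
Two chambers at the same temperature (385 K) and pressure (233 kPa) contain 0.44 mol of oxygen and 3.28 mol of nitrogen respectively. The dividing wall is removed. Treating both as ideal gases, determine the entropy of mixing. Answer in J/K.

Mole fractions: x_A = 0.44/3.72 = 0.118, x_B = 0.882.
ΔS_mix = −R(n_A ln x_A + n_B ln x_B) = −8.314 × (0.44 ln 0.118 + 3.28 ln 0.882) = 11.2 J/K.

ΔS_mix = 11.2 J/K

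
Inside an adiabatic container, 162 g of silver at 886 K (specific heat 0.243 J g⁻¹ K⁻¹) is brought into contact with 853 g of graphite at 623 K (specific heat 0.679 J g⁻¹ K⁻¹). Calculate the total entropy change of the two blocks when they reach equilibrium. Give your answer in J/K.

Energy balance: T_f = (m₁c₁T₁ + m₂c₂T₂)/(m₁c₁ + m₂c₂) = 639.74 K.
ΔS₁ = m₁c₁ ln(T_f/T₁) = 39.366 × ln(639.74/886) = -12.82 J/K.
ΔS₂ = m₂c₂ ln(T_f/T₂) = 579.187 × ln(639.74/623) = 15.36 J/K.
ΔS_total = -12.82 + 15.36 = 2.54 J/K.

ΔS_total = 2.54 J/K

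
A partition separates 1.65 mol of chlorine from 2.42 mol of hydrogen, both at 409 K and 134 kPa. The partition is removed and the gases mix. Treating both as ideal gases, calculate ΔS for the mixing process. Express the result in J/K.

Mole fractions: x_A = 1.65/4.07 = 0.405, x_B = 0.595.
ΔS_mix = −R(n_A ln x_A + n_B ln x_B) = −8.314 × (1.65 ln 0.405 + 2.42 ln 0.595) = 22.8 J/K.

ΔS_mix = 22.8 J/K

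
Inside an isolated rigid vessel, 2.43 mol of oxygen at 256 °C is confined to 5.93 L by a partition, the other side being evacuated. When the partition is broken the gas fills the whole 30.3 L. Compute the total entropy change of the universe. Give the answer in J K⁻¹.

For an ideal gas in free expansion Q = 0 and W = 0, so T is unchanged.
Entropy is a state function; using a reversible isothermal path, ΔS_gas = nR ln(V₂/V₁) = 2.43 × 8.314 × ln(30.3/5.93) = 33 J/K.
The insulated surroundings exchange no heat, so ΔS_surr = 0 and ΔS_universe = ΔS_gas.

ΔS_universe = 33 J/K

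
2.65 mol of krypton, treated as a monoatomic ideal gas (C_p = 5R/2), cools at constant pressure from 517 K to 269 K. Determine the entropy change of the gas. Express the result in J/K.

At constant pressure, ΔS = nC_p ln(T₂/T₁) with C_p = 5R/2 = 20.79 J mol⁻¹ K⁻¹.
ΔS = 2.65 × 20.79 × ln(269/517) = -36 J/K.

ΔS = -36 J/K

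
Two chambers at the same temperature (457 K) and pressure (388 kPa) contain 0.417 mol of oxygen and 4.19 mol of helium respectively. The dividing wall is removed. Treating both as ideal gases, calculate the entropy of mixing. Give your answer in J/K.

ΔS_mix = 11.6 J/K

Mole fractions: x_A = 0.417/4.61 = 0.0905, x_B = 0.909.
ΔS_mix = −R(n_A ln x_A + n_B ln x_B) = −8.314 × (0.417 ln 0.0905 + 4.19 ln 0.909) = 11.6 J/K.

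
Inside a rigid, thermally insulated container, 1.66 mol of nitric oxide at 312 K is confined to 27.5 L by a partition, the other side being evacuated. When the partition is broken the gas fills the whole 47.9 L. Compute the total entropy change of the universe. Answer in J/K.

For an ideal gas in free expansion Q = 0 and W = 0, so T is unchanged.
Entropy is a state function; using a reversible isothermal path, ΔS_gas = nR ln(V₂/V₁) = 1.66 × 8.314 × ln(47.9/27.5) = 7.66 J/K.
The insulated surroundings exchange no heat, so ΔS_surr = 0 and ΔS_universe = ΔS_gas.

ΔS_universe = 7.66 J/K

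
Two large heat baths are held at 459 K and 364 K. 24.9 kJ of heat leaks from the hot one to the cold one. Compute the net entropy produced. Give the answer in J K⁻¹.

ΔS_hot = −Q/T_H = −24900/459 = -54.25 J/K and ΔS_cold = +Q/T_C = 24900/364 = 68.41 J/K.
ΔS_total = -54.25 + 68.41 = 14.2 J/K, positive as the second law requires.

ΔS_total = 14.2 J/K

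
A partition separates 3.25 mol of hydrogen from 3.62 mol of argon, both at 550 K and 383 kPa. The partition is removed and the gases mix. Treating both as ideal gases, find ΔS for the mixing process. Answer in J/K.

Mole fractions: x_A = 3.25/6.87 = 0.473, x_B = 0.527.
ΔS_mix = −R(n_A ln x_A + n_B ln x_B) = −8.314 × (3.25 ln 0.473 + 3.62 ln 0.527) = 39.5 J/K.

ΔS_mix = 39.5 J/K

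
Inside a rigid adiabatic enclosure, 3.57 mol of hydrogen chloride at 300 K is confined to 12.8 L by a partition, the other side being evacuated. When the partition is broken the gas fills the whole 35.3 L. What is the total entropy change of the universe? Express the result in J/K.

ΔS_universe = 30.1 J/K

No heat is exchanged and no work is done, so the ideal-gas temperature stays constant.
Entropy is a state function; using a reversible isothermal path, ΔS_gas = nR ln(V₂/V₁) = 3.57 × 8.314 × ln(35.3/12.8) = 30.1 J/K.
The insulated surroundings exchange no heat, so ΔS_surr = 0 and ΔS_universe = ΔS_gas.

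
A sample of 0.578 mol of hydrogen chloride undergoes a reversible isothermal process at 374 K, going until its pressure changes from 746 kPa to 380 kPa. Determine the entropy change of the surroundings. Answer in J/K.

For an isothermal ideal gas ΔS_gas = nR ln(P₁/P₂) = 0.578 × 8.314 × ln(746/380) = 3.24 J/K.
The process is reversible, so ΔS_surr = −ΔS_gas = -3.24 J/K and ΔS_universe = 0.

ΔS_surr = -3.24 J/K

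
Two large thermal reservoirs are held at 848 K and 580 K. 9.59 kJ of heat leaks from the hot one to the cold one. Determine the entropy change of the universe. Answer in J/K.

ΔS_total = 5.23 J/K

ΔS_hot = −Q/T_H = −9590/848 = -11.309 J/K and ΔS_cold = +Q/T_C = 9590/580 = 16.5345 J/K.
ΔS_total = -11.309 + 16.5345 = 5.23 J/K, positive as the second law requires.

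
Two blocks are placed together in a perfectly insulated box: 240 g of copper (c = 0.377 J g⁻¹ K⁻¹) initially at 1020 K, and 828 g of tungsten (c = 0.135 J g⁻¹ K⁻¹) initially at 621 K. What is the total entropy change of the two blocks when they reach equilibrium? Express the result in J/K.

Energy balance: T_f = (m₁c₁T₁ + m₂c₂T₂)/(m₁c₁ + m₂c₂) = 799.49 K.
ΔS₁ = m₁c₁ ln(T_f/T₁) = 90.48 × ln(799.49/1020) = -22.04 J/K.
ΔS₂ = m₂c₂ ln(T_f/T₂) = 111.78 × ln(799.49/621) = 28.24 J/K.
ΔS_total = -22.04 + 28.24 = 6.2 J/K.

ΔS_total = 6.2 J/K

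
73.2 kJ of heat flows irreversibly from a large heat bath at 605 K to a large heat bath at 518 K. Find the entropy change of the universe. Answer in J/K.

ΔS_total = 20.3 J/K

ΔS_hot = −Q/T_H = −73200/605 = -121 J/K and ΔS_cold = +Q/T_C = 73200/518 = 141.3 J/K.
ΔS_total = -121 + 141.3 = 20.3 J/K, positive as the second law requires.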